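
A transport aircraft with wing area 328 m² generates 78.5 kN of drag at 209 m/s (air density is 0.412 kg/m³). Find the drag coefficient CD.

CD = 0.0266

From D = ½ρv²S·CD, rearranging gives CD = 2D/(ρv²S).
CD = 2 × 78500 / (0.412 × 209² × 328) = 0.0266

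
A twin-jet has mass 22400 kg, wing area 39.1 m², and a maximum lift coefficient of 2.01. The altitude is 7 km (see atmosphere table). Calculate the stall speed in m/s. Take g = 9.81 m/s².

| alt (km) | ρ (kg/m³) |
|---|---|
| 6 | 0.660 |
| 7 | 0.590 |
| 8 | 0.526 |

V_stall = 97.4 m/s

At 7 km, from the table: ρ = 0.590 kg/m³.
Stall occurs when L = W at CL,max. W = mg = 22400 × 9.81 = 2.197×10^5 N.
From L = ½ρV²S·CL,max = W: V_stall = √(2W/(ρSCL,max)) = √(2·2.197×10^5/(0.59·39.1·2.01))
V_stall = √9478 = 97.4 m/s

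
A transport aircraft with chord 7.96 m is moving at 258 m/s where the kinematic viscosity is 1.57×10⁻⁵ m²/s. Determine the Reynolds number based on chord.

Re = 1.31×10^8

Re = v·c/ν = 258 × 7.96 / (1.57×10⁻⁵) = 1.31×10^8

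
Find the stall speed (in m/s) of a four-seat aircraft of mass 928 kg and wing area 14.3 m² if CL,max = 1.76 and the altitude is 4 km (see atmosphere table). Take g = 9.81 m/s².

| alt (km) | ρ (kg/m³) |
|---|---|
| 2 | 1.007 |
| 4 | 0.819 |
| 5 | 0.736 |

V_stall = 29.7 m/s

At 4 km, from the table: ρ = 0.819 kg/m³.
At stall, lift equals weight: L = W = m·g = 928 × 9.81 = 9104 N.
V_stall = √(2W/(ρ·S·CL,max)) = √(2 × 9104 / (0.819 × 14.3 × 1.76))
V_stall = √883.3 = 29.7 m/s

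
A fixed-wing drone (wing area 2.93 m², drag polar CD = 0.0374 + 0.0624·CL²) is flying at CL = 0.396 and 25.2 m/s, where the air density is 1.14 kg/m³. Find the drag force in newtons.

D = 50 N

CD = 0.0374 + 0.0624 × 0.396² = 0.04719
D = ½ρv²S·CD = ½ × 1.14 × 25.2² × 2.93 × 0.04719 = 50 N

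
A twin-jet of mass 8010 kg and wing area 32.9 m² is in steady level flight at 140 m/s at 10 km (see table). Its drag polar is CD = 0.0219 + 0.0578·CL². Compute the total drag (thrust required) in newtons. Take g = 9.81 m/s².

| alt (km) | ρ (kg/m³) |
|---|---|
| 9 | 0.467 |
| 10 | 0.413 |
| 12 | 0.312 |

At 10 km, from the table: ρ = 0.413 kg/m³.
Weight W = mg = 8010 × 9.81 = 78578 N; in level flight L = W.
Dynamic pressure q = 0.5 × 0.413 × 140² = 4047 Pa.
CL = W/(q·S) = 78578 / (4047 × 32.9) = 0.5901.
CD = 0.0219 + 0.0578 × 0.5901² = 0.04203.
D = q·S·CD = 4047 × 32.9 × 0.04203 = 5596 N

D = 5600 N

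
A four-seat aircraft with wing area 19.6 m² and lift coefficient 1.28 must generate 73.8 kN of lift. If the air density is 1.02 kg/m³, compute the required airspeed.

v = 75.9 m/s

L = ½ρv²S·CL ⇒ v = √(2L/(ρ·S·CL))
v = √(2 × 73800 / (1.02 × 19.6 × 1.28)) = √5768 = 75.9 m/s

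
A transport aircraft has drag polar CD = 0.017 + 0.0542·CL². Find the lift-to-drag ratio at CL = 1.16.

L/D = 12.9

CD = 0.017 + 0.0542 × 1.16² = 0.08993
L/D = CL/CD = 1.16 / 0.08993 = 12.9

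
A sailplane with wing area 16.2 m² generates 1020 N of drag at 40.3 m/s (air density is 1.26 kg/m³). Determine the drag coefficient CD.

CD = 0.0615

From D = ½ρv²S·CD, rearranging gives CD = 2D/(ρv²S).
CD = 2 × 1020 / (1.26 × 40.3² × 16.2) = 0.0615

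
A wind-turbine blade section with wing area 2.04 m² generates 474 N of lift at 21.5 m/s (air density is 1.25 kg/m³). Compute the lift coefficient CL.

From L = ½ρv²S·CL, rearranging gives CL = 2L/(ρv²S).
CL = 2 × 474 / (1.25 × 21.5² × 2.04) = 0.804

CL = 0.804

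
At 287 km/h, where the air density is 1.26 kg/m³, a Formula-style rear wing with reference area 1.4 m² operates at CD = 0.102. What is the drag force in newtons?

Convert speed: v = 287 km/h ÷ 3.6 = 79.72 m/s.
Dynamic pressure q = ½ρv² = ½ × 1.26 × 79.72² = 4004 Pa.
D = q·S·CD = 4004 × 1.4 × 0.102 = 572 N

D = 572 N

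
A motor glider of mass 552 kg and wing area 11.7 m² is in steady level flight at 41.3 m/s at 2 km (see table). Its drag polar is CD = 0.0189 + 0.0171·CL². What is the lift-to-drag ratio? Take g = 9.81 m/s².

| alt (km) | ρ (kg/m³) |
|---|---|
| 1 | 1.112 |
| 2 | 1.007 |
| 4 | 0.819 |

At 2 km, from the table: ρ = 1.007 kg/m³.
Level flight ⇒ L = W = m·g = 552 × 9.81 = 5415.1 N.
Dynamic pressure q = 0.5 × 1.007 × 41.3² = 858.8 Pa.
Required CL = L/(qS) = 5415.1/(858.8·11.7) = 0.5389.
CD = 0.0189 + 0.0171 × 0.5389² = 0.02387.
L/D = CL/CD = 0.5389 / 0.02387 = 22.6

L/D = 22.6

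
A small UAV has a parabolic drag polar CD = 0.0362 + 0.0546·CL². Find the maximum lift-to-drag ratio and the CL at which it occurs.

(L/D)max = 11.2, at CL = 0.814

For CD = CD0 + K·CL², (L/D)max occurs at CL* = √(CD0/K) and equals 1/(2√(K·CD0)).
(L/D)max = 1/(2√(0.0546 × 0.0362)) = 1/(2 × 0.04446) = 11.2
CL* = √(0.0362/0.0546) = 0.814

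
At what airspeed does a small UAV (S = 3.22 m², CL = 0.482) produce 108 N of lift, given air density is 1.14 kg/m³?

v = 11 m/s

L = ½ρv²S·CL ⇒ v = √(2L/(ρ·S·CL))
v = √(2 × 108 / (1.14 × 3.22 × 0.482)) = √122.1 = 11 m/s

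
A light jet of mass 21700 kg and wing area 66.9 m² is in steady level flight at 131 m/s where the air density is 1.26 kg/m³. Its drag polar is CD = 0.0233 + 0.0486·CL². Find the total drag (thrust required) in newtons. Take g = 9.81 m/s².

D = 19900 N

Level flight ⇒ L = W = m·g = 21700 × 9.81 = 2.1288×10^5 N.
q = ½ρv² = ½ × 1.26 × 131² = 10810 Pa.
CL = W/(q·S) = 2.1288×10^5 / (10810 × 66.9) = 0.2943.
CD = 0.0233 + 0.0486 × 0.2943² = 0.02751.
D = q·S·CD = 10810 × 66.9 × 0.02751 = 19900 N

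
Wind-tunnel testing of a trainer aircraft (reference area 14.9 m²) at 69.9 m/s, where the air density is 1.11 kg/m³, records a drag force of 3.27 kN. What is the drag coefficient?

From D = ½ρv²S·CD, rearranging gives CD = 2D/(ρv²S).
CD = 2 × 3270 / (1.11 × 69.9² × 14.9) = 0.0809

CD = 0.0809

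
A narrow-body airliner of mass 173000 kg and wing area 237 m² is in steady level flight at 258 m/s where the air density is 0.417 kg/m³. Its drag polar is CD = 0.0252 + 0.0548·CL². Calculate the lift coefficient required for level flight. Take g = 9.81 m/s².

Weight W = mg = 173000 × 9.81 = 1.6971×10^6 N; in level flight L = W.
q = ½ρv² = ½ × 0.417 × 258² = 13880 Pa.
Required CL = L/(qS) = 1.6971×10^6/(13880·237) = 0.516.

CL = 0.516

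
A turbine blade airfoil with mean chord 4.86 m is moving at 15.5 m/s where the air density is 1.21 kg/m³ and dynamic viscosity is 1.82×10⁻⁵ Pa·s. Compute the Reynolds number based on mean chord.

Re = ρ·v·c/μ = 1.21 × 15.5 × 4.86 / (1.82×10⁻⁵) = 5.01×10^6

Re = 5.01×10^6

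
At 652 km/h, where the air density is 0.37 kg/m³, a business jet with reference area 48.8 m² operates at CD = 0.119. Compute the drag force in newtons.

D = 35200 N

Convert speed: v = 652 km/h ÷ 3.6 = 181.1 m/s.
D = ½ρv²S·CD = ½ × 0.37 × 181.1² × 48.8 × 0.119 = 35200 N ≈ 35.2 kN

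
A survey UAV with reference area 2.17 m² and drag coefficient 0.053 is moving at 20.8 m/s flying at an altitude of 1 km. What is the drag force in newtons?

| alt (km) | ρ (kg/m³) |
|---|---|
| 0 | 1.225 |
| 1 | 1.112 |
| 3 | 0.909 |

D = 27.7 N

At 1 km, from the table: ρ = 1.112 kg/m³.
D = ½ρv²S·CD = ½ × 1.112 × 20.8² × 2.17 × 0.053 = 27.7 N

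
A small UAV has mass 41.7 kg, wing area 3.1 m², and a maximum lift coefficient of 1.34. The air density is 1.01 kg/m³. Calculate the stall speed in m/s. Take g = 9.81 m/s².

V_stall = 14 m/s

At stall, lift equals weight: L = W = m·g = 41.7 × 9.81 = 409.1 N.
From L = ½ρV²S·CL,max = W: V_stall = √(2W/(ρSCL,max)) = √(2·409.1/(1.01·3.1·1.34))
V_stall = √195 = 14 m/s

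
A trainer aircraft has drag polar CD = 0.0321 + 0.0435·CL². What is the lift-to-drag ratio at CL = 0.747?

CD = 0.0321 + 0.0435 × 0.747² = 0.05637
L/D = CL/CD = 0.747 / 0.05637 = 13.3

L/D = 13.3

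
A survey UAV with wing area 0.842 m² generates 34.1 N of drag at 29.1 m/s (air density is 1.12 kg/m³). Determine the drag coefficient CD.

From D = ½ρv²S·CD, rearranging gives CD = 2D/(ρv²S).
CD = 2 × 34.1 / (1.12 × 29.1² × 0.842) = 0.0854

CD = 0.0854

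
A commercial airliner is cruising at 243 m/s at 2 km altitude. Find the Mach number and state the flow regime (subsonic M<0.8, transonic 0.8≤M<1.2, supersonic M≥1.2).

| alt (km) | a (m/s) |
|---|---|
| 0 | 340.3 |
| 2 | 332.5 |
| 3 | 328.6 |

M = 0.731 (subsonic)

At 2 km, from the table: a = 332.5 m/s.
M = v/a = 243 / 332.5 = 0.731
M = 0.731 → subsonic.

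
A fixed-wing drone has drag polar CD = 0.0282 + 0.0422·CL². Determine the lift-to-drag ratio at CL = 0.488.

CD = 0.0282 + 0.0422 × 0.488² = 0.03825
L/D = CL/CD = 0.488 / 0.03825 = 12.8

L/D = 12.8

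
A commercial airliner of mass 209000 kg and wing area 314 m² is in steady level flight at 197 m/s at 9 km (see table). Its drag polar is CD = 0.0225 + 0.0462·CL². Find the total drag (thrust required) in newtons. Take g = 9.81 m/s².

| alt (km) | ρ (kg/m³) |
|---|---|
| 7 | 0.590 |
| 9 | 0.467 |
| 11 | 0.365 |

At 9 km, from the table: ρ = 0.467 kg/m³.
In steady level flight, lift balances weight: W = mg = 209000 × 9.81 = 2.0503×10^6 N.
Dynamic pressure q = 0.5 × 0.467 × 197² = 9062 Pa.
CL = 2W/(ρv²S) = 2×2.0503×10^6/(0.467×197²×314) = 0.7206.
CD = 0.0225 + 0.0462 × 0.7206² = 0.04649.
D = q·S·CD = 9062 × 314 × 0.04649 = 1.323×10^5 N

D = 1.32×10^5 N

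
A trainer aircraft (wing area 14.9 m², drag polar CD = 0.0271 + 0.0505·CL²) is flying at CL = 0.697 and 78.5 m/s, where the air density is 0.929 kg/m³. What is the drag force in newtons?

CD = 0.0271 + 0.0505 × 0.697² = 0.05163
D = ½ρv²S·CD = ½ × 0.929 × 78.5² × 14.9 × 0.05163 = 2200 N

D = 2200 N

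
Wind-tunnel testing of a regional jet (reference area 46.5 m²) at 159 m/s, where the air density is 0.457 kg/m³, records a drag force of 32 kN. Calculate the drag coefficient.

From D = ½ρv²S·CD, rearranging gives CD = 2D/(ρv²S).
CD = 2 × 32000 / (0.457 × 159² × 46.5) = 0.119

CD = 0.119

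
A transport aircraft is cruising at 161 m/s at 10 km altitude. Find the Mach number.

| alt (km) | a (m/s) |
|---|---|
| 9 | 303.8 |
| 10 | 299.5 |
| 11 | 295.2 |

At 10 km, from the table: a = 299.5 m/s.
M = v/a = 161 / 299.5 = 0.538

M = 0.538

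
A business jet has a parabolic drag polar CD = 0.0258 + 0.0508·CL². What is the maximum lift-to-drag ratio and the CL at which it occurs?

For CD = CD0 + K·CL², (L/D)max occurs at CL* = √(CD0/K) and equals 1/(2√(K·CD0)).
(L/D)max = 1/(2√(0.0508 × 0.0258)) = 1/(2 × 0.0362) = 13.8
CL* = √(0.0258/0.0508) = 0.713

(L/D)max = 13.8, at CL = 0.713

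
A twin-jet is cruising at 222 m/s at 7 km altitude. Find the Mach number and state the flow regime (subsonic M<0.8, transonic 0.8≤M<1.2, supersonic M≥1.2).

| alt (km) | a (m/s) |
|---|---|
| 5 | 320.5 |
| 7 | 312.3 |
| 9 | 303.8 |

At 7 km, from the table: a = 312.3 m/s.
M = v/a = 222 / 312.3 = 0.711
M = 0.711 → subsonic.

M = 0.711 (subsonic)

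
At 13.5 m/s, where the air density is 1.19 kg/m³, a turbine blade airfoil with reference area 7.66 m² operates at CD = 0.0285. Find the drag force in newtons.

D = 23.7 N

D = ½ρv²S·CD = ½ × 1.19 × 13.5² × 7.66 × 0.0285 = 23.7 N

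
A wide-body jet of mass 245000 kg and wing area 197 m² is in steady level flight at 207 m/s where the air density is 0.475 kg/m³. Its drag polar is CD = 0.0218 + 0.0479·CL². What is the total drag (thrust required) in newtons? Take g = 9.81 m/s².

D = 1.82×10^5 N

Level flight ⇒ L = W = m·g = 245000 × 9.81 = 2.4034×10^6 N.
q = ½ρv² = ½ × 0.475 × 207² = 10180 Pa.
CL = W/(q·S) = 2.4034×10^6 / (10180 × 197) = 1.199.
CD = 0.0218 + 0.0479 × 1.199² = 0.09064.
D = q·S·CD = 10180 × 197 × 0.09064 = 1.817×10^5 N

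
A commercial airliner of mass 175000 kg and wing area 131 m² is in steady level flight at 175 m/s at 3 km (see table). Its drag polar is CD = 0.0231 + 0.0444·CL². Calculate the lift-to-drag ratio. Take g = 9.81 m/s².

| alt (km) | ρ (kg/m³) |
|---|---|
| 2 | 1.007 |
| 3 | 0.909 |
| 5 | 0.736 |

At 3 km, from the table: ρ = 0.909 kg/m³.
Level flight ⇒ L = W = m·g = 175000 × 9.81 = 1.7168×10^6 N.
q = ½ρv² = ½ × 0.909 × 175² = 13920 Pa.
Required CL = L/(qS) = 1.7168×10^6/(13920·131) = 0.9415.
CD = 0.0231 + 0.0444 × 0.9415² = 0.06246.
L/D = CL/CD = 0.9415 / 0.06246 = 15.1

L/D = 15.1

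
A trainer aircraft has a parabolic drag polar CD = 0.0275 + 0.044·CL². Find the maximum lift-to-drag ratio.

(L/D)max = 14.4

For CD = CD0 + K·CL², (L/D)max occurs at CL* = √(CD0/K) and equals 1/(2√(K·CD0)).
(L/D)max = 1/(2√(0.044 × 0.0275)) = 1/(2 × 0.03479) = 14.4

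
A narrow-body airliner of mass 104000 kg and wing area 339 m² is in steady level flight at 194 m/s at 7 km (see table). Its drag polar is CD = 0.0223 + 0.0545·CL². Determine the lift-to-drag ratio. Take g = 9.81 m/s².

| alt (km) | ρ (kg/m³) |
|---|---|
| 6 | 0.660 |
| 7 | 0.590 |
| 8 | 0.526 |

At 7 km, from the table: ρ = 0.590 kg/m³.
Weight W = mg = 104000 × 9.81 = 1.0202×10^6 N; in level flight L = W.
q = ½ρv² = ½ × 0.59 × 194² = 11100 Pa.
Required CL = L/(qS) = 1.0202×10^6/(11100·339) = 0.2711.
CD = 0.0223 + 0.0545 × 0.2711² = 0.0263.
L/D = CL/CD = 0.2711 / 0.0263 = 10.3

L/D = 10.3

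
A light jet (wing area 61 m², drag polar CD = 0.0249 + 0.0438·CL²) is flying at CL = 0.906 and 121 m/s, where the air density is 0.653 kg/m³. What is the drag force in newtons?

CD = 0.0249 + 0.0438 × 0.906² = 0.06085
D = ½ρv²S·CD = ½ × 0.653 × 121² × 61 × 0.06085 = 17700 N

D = 17700 N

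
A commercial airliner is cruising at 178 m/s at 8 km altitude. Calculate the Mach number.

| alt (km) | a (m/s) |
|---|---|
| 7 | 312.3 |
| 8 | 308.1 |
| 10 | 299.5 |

M = 0.578

At 8 km, from the table: a = 308.1 m/s.
M = v/a = 178 / 308.1 = 0.578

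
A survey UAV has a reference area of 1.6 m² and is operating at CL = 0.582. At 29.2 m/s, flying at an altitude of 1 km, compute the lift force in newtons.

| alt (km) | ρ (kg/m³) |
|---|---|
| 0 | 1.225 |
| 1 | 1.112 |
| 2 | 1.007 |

L = 441 N

At 1 km, from the table: ρ = 1.112 kg/m³.
Dynamic pressure q = ½ρv² = ½ × 1.112 × 29.2² = 474.1 Pa.
L = q·S·CL = 474.1 × 1.6 × 0.582 = 441 N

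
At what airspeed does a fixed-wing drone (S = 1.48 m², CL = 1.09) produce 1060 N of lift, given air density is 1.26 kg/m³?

L = ½ρv²S·CL ⇒ v = √(2L/(ρ·S·CL))
v = √(2 × 1060 / (1.26 × 1.48 × 1.09)) = √1043 = 32.3 m/s

v = 32.3 m/s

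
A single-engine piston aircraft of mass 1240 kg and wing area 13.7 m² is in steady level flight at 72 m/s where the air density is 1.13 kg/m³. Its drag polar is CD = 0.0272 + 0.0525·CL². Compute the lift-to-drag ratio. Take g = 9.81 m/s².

Weight W = mg = 1240 × 9.81 = 12164 N; in level flight L = W.
q = ½ρv² = ½ × 1.13 × 72² = 2929 Pa.
CL = W/(q·S) = 12164 / (2929 × 13.7) = 0.3031.
CD = 0.0272 + 0.0525 × 0.3031² = 0.03202.
L/D = CL/CD = 0.3031 / 0.03202 = 9.47

L/D = 9.47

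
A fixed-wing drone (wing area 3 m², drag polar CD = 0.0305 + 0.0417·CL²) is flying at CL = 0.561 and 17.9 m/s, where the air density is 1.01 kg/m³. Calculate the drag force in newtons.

D = 21.2 N

CD = 0.0305 + 0.0417 × 0.561² = 0.04362
D = ½ρv²S·CD = ½ × 1.01 × 17.9² × 3 × 0.04362 = 21.2 N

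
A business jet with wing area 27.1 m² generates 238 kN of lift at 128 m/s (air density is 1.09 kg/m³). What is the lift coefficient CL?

CL = 0.984

From L = ½ρv²S·CL, rearranging gives CL = 2L/(ρv²S).
CL = 2 × 2.38×10^5 / (1.09 × 128² × 27.1) = 0.984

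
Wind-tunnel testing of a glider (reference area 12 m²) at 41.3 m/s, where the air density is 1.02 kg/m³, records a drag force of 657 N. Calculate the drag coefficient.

CD = 0.0629

From D = ½ρv²S·CD, rearranging gives CD = 2D/(ρv²S).
CD = 2 × 657 / (1.02 × 41.3² × 12) = 0.0629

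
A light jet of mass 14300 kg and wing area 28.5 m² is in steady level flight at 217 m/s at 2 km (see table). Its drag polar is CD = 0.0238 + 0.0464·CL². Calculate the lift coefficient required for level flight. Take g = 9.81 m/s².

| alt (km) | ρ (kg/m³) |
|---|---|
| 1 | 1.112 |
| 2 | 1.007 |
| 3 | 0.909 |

CL = 0.208

At 2 km, from the table: ρ = 1.007 kg/m³.
Level flight ⇒ L = W = m·g = 14300 × 9.81 = 1.4028×10^5 N.
q = ½ρv² = ½ × 1.007 × 217² = 23710 Pa.
Required CL = L/(qS) = 1.4028×10^5/(23710·28.5) = 0.2076.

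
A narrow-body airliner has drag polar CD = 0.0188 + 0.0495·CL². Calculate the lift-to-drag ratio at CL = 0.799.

CD = 0.0188 + 0.0495 × 0.799² = 0.0504
L/D = CL/CD = 0.799 / 0.0504 = 15.9

L/D = 15.9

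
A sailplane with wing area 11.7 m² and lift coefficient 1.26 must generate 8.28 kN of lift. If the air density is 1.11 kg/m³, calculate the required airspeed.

L = ½ρv²S·CL ⇒ v = √(2L/(ρ·S·CL))
v = √(2 × 8280 / (1.11 × 11.7 × 1.26)) = √1012 = 31.8 m/s

v = 31.8 m/s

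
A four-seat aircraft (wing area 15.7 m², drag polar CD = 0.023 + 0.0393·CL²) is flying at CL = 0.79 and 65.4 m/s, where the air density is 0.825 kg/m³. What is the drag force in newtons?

CD = 0.023 + 0.0393 × 0.79² = 0.04753
D = ½ρv²S·CD = ½ × 0.825 × 65.4² × 15.7 × 0.04753 = 1320 N

D = 1320 N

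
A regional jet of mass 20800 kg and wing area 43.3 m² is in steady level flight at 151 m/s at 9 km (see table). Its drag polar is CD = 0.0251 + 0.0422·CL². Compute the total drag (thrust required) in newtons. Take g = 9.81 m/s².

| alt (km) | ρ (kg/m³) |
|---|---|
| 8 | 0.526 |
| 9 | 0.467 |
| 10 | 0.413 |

At 9 km, from the table: ρ = 0.467 kg/m³.
Level flight ⇒ L = W = m·g = 20800 × 9.81 = 2.0405×10^5 N.
q = ½ρv² = ½ × 0.467 × 151² = 5324 Pa.
CL = W/(q·S) = 2.0405×10^5 / (5324 × 43.3) = 0.8851.
CD = 0.0251 + 0.0422 × 0.8851² = 0.05816.
D = q·S·CD = 5324 × 43.3 × 0.05816 = 13410 N

D = 13400 N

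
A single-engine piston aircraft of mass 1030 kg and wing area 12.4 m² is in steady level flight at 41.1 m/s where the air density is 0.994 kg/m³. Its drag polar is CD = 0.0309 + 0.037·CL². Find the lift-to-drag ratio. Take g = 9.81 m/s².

L/D = 14.8

In steady level flight, lift balances weight: W = mg = 1030 × 9.81 = 10104 N.
q = ½ρv² = ½ × 0.994 × 41.1² = 839.5 Pa.
CL = W/(q·S) = 10104 / (839.5 × 12.4) = 0.9706.
CD = 0.0309 + 0.037 × 0.9706² = 0.06576.
L/D = CL/CD = 0.9706 / 0.06576 = 14.8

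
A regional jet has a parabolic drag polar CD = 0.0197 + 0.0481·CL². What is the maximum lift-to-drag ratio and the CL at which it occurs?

(L/D)max = 16.2, at CL = 0.64

For CD = CD0 + K·CL², (L/D)max occurs at CL* = √(CD0/K) and equals 1/(2√(K·CD0)).
(L/D)max = 1/(2√(0.0481 × 0.0197)) = 1/(2 × 0.03078) = 16.2
CL* = √(0.0197/0.0481) = 0.64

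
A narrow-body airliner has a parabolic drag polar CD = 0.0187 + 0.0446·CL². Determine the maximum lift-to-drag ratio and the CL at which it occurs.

For CD = CD0 + K·CL², (L/D)max occurs at CL* = √(CD0/K) and equals 1/(2√(K·CD0)).
(L/D)max = 1/(2√(0.0446 × 0.0187)) = 1/(2 × 0.02888) = 17.3
CL* = √(0.0187/0.0446) = 0.648

(L/D)max = 17.3, at CL = 0.648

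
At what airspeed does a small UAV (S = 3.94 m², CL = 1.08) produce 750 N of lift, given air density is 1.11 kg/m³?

L = ½ρv²S·CL ⇒ v = √(2L/(ρ·S·CL))
v = √(2 × 750 / (1.11 × 3.94 × 1.08)) = √317.6 = 17.8 m/s

v = 17.8 m/s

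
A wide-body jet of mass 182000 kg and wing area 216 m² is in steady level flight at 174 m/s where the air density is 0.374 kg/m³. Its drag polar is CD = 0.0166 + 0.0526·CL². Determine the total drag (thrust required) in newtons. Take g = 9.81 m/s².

D = 1.57×10^5 N

In steady level flight, lift balances weight: W = mg = 182000 × 9.81 = 1.7854×10^6 N.
Dynamic pressure q = 0.5 × 0.374 × 174² = 5662 Pa.
CL = W/(q·S) = 1.7854×10^6 / (5662 × 216) = 1.46.
CD = 0.0166 + 0.0526 × 1.46² = 0.1287.
D = q·S·CD = 5662 × 216 × 0.1287 = 1.574×10^5 N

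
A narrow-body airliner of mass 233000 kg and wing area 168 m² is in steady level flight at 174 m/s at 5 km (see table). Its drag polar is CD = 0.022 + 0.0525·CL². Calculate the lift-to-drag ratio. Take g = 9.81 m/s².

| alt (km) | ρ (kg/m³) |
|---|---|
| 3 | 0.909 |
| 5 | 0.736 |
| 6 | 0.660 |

L/D = 12.2

At 5 km, from the table: ρ = 0.736 kg/m³.
Level flight ⇒ L = W = m·g = 233000 × 9.81 = 2.2857×10^6 N.
q = ½ρv² = ½ × 0.736 × 174² = 11140 Pa.
Required CL = L/(qS) = 2.2857×10^6/(11140·168) = 1.221.
CD = 0.022 + 0.0525 × 1.221² = 0.1003.
L/D = CL/CD = 1.221 / 0.1003 = 12.2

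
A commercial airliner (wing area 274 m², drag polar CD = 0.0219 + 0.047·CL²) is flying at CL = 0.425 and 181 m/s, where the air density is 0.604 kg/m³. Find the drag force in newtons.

D = 82400 N

CD = 0.0219 + 0.047 × 0.425² = 0.03039
D = ½ρv²S·CD = ½ × 0.604 × 181² × 274 × 0.03039 = 82400 N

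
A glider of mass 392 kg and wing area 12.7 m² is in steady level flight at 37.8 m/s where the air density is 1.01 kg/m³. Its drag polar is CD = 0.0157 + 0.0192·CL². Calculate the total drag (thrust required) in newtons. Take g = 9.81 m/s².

D = 175 N

Weight W = mg = 392 × 9.81 = 3845.5 N; in level flight L = W.
q = ½ρv² = ½ × 1.01 × 37.8² = 721.6 Pa.
CL = 2W/(ρv²S) = 2×3845.5/(1.01×37.8²×12.7) = 0.4196.
CD = 0.0157 + 0.0192 × 0.4196² = 0.01908.
D = q·S·CD = 721.6 × 12.7 × 0.01908 = 174.9 N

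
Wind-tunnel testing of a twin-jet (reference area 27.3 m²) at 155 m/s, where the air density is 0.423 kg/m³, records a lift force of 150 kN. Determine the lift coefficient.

CL = 1.08

From L = ½ρv²S·CL, rearranging gives CL = 2L/(ρv²S).
CL = 2 × 1.5×10^5 / (0.423 × 155² × 27.3) = 1.08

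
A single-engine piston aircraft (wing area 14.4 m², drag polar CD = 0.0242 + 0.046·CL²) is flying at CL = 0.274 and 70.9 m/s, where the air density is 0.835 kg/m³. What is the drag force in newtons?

D = 836 N

CD = 0.0242 + 0.046 × 0.274² = 0.02765
D = ½ρv²S·CD = ½ × 0.835 × 70.9² × 14.4 × 0.02765 = 836 N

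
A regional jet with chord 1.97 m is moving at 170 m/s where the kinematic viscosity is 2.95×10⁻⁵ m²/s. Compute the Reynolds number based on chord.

Re = v·c/ν = 170 × 1.97 / (2.95×10⁻⁵) = 1.14×10^7

Re = 1.14×10^7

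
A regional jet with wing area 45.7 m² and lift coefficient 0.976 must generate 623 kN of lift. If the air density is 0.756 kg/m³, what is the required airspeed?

v = 192 m/s

L = ½ρv²S·CL ⇒ v = √(2L/(ρ·S·CL))
v = √(2 × 6.23×10^5 / (0.756 × 45.7 × 0.976)) = √36950 = 192 m/s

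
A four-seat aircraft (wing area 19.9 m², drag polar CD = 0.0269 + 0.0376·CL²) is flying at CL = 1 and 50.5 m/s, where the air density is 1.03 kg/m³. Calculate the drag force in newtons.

D = 1690 N

CD = 0.0269 + 0.0376 × 1² = 0.0645
D = ½ρv²S·CD = ½ × 1.03 × 50.5² × 19.9 × 0.0645 = 1690 N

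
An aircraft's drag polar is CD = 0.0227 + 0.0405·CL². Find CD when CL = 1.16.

CD = 0.0227 + 0.0405 × 1.16² = 0.0227 + 0.0545 = 0.0772

CD = 0.0772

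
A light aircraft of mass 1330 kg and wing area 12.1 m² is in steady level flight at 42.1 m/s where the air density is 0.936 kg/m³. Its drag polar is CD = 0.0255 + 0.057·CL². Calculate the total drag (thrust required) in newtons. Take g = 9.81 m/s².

Level flight ⇒ L = W = m·g = 1330 × 9.81 = 13047 N.
Dynamic pressure q = 0.5 × 0.936 × 42.1² = 829.5 Pa.
Required CL = L/(qS) = 13047/(829.5·12.1) = 1.3.
CD = 0.0255 + 0.057 × 1.3² = 0.1218.
D = q·S·CD = 829.5 × 12.1 × 0.1218 = 1223 N

D = 1220 N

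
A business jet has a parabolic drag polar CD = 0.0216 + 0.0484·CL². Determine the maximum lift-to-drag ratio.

For CD = CD0 + K·CL², (L/D)max occurs at CL* = √(CD0/K) and equals 1/(2√(K·CD0)).
(L/D)max = 1/(2√(0.0484 × 0.0216)) = 1/(2 × 0.03233) = 15.5

(L/D)max = 15.5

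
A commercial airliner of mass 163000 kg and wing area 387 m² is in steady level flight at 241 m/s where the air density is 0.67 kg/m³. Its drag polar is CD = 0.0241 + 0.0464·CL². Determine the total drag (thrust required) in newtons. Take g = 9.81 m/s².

D = 1.97×10^5 N

Weight W = mg = 163000 × 9.81 = 1.599×10^6 N; in level flight L = W.
q = ½ρv² = ½ × 0.67 × 241² = 19460 Pa.
CL = 2W/(ρv²S) = 2×1.599×10^6/(0.67×241²×387) = 0.2124.
CD = 0.0241 + 0.0464 × 0.2124² = 0.02619.
D = q·S·CD = 19460 × 387 × 0.02619 = 1.972×10^5 N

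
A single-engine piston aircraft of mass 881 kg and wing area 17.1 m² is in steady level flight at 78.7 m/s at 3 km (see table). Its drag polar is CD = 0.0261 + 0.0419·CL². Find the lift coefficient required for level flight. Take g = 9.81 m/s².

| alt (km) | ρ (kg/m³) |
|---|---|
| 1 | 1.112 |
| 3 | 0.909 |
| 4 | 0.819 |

CL = 0.18

At 3 km, from the table: ρ = 0.909 kg/m³.
Weight W = mg = 881 × 9.81 = 8642.6 N; in level flight L = W.
q = ½ρv² = ½ × 0.909 × 78.7² = 2815 Pa.
CL = 2W/(ρv²S) = 2×8642.6/(0.909×78.7²×17.1) = 0.1795.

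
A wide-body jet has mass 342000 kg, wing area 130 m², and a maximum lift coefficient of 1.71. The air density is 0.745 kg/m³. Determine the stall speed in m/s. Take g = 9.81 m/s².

Stall occurs when L = W at CL,max. W = mg = 342000 × 9.81 = 3.355×10^6 N.
V_stall = √(2W/(ρ·S·CL,max)) = √(2 × 3.355×10^6 / (0.745 × 130 × 1.71))
V_stall = √40520 = 201 m/s

V_stall = 201 m/s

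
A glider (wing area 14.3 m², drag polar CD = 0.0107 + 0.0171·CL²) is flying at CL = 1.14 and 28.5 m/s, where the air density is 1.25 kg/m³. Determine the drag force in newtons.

D = 239 N

CD = 0.0107 + 0.0171 × 1.14² = 0.03292
D = ½ρv²S·CD = ½ × 1.25 × 28.5² × 14.3 × 0.03292 = 239 N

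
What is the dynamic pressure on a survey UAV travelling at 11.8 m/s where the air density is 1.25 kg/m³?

q = ½ρv² = ½ × 1.25 × 11.8² = 87 Pa

q = 87 Pa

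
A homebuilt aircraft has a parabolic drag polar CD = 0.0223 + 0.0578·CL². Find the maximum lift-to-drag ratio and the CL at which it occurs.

For CD = CD0 + K·CL², (L/D)max occurs at CL* = √(CD0/K) and equals 1/(2√(K·CD0)).
(L/D)max = 1/(2√(0.0578 × 0.0223)) = 1/(2 × 0.0359) = 13.9
CL* = √(0.0223/0.0578) = 0.621

(L/D)max = 13.9, at CL = 0.621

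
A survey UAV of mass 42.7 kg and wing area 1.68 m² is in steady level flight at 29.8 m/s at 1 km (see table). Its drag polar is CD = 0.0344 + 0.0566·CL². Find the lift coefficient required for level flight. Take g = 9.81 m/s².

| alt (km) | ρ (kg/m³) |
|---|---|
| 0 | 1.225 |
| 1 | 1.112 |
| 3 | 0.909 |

At 1 km, from the table: ρ = 1.112 kg/m³.
Level flight ⇒ L = W = m·g = 42.7 × 9.81 = 418.89 N.
q = ½ρv² = ½ × 1.112 × 29.8² = 493.8 Pa.
CL = 2W/(ρv²S) = 2×418.89/(1.112×29.8²×1.68) = 0.505.

CL = 0.505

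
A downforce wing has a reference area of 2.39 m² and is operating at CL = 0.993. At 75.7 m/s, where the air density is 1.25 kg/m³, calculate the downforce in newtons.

L = 8500 N

L = ½ρv²S·CL = ½ × 1.25 × 75.7² × 2.39 × 0.993 = 8500 N ≈ 8.5 kN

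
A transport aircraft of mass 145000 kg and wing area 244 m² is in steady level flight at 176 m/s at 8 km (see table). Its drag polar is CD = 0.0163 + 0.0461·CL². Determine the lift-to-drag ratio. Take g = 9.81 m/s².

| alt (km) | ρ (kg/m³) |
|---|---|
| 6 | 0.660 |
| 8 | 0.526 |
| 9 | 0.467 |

L/D = 17.9

At 8 km, from the table: ρ = 0.526 kg/m³.
Level flight ⇒ L = W = m·g = 145000 × 9.81 = 1.4224×10^6 N.
Dynamic pressure q = 0.5 × 0.526 × 176² = 8147 Pa.
CL = 2W/(ρv²S) = 2×1.4224×10^6/(0.526×176²×244) = 0.7156.
CD = 0.0163 + 0.0461 × 0.7156² = 0.03991.
L/D = CL/CD = 0.7156 / 0.03991 = 17.9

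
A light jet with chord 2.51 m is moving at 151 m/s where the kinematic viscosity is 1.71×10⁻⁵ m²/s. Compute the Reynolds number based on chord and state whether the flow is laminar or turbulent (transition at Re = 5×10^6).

Re = 2.22×10^7 (turbulent)

Re = v·c/ν = 151 × 2.51 / (1.71×10⁻⁵) = 2.22×10^7
Since 2.22×10^7 > 5×10^6, the flow is turbulent.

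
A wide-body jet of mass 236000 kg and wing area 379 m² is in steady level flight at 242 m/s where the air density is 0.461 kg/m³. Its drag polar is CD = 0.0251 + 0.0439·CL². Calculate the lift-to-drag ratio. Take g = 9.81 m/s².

L/D = 13.3

Level flight ⇒ L = W = m·g = 236000 × 9.81 = 2.3152×10^6 N.
q = ½ρv² = ½ × 0.461 × 242² = 13500 Pa.
CL = W/(q·S) = 2.3152×10^6 / (13500 × 379) = 0.4525.
CD = 0.0251 + 0.0439 × 0.4525² = 0.03409.
L/D = CL/CD = 0.4525 / 0.03409 = 13.3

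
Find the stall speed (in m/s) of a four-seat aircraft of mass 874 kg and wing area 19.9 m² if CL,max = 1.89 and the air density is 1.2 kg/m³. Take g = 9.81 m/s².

At stall, lift equals weight: L = W = m·g = 874 × 9.81 = 8574 N.
From L = ½ρV²S·CL,max = W: V_stall = √(2W/(ρSCL,max)) = √(2·8574/(1.2·19.9·1.89))
V_stall = √379.9 = 19.5 m/s

V_stall = 19.5 m/s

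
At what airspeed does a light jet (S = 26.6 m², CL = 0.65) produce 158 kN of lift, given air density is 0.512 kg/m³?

L = ½ρv²S·CL ⇒ v = √(2L/(ρ·S·CL))
v = √(2 × 1.58×10^5 / (0.512 × 26.6 × 0.65)) = √35700 = 189 m/s

v = 189 m/s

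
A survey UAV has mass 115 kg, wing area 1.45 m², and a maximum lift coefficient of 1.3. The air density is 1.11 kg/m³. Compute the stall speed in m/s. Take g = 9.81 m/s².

Stall occurs when L = W at CL,max. W = mg = 115 × 9.81 = 1128 N.
From L = ½ρV²S·CL,max = W: V_stall = √(2W/(ρSCL,max)) = √(2·1128/(1.11·1.45·1.3))
V_stall = √1078 = 32.8 m/s

V_stall = 32.8 m/s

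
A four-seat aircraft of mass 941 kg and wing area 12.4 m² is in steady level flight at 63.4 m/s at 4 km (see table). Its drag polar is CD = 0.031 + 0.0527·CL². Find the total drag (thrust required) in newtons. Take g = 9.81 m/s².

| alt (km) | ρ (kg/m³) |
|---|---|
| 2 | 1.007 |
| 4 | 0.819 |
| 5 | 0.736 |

D = 853 N

At 4 km, from the table: ρ = 0.819 kg/m³.
Level flight ⇒ L = W = m·g = 941 × 9.81 = 9231.2 N.
Dynamic pressure q = 0.5 × 0.819 × 63.4² = 1646 Pa.
CL = 2W/(ρv²S) = 2×9231.2/(0.819×63.4²×12.4) = 0.4523.
CD = 0.031 + 0.0527 × 0.4523² = 0.04178.
D = q·S·CD = 1646 × 12.4 × 0.04178 = 852.8 N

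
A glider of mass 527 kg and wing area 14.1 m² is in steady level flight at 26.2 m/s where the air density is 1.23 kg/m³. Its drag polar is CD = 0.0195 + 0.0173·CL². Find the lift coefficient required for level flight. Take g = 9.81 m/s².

CL = 0.869

Weight W = mg = 527 × 9.81 = 5169.9 N; in level flight L = W.
q = ½ρv² = ½ × 1.23 × 26.2² = 422.2 Pa.
CL = 2W/(ρv²S) = 2×5169.9/(1.23×26.2²×14.1) = 0.8685.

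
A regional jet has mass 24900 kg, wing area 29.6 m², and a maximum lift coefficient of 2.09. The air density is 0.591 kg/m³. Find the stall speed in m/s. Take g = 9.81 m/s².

V_stall = 116 m/s

Weight W = mg = 24900 × 9.81 = 2.443×10^5 N.
V_stall = √(2W/(ρ·S·CL,max)) = √(2 × 2.443×10^5 / (0.591 × 29.6 × 2.09))
V_stall = √13360 = 116 m/s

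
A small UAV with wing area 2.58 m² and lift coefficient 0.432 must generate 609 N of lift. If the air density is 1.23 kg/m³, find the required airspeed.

L = ½ρv²S·CL ⇒ v = √(2L/(ρ·S·CL))
v = √(2 × 609 / (1.23 × 2.58 × 0.432)) = √888.5 = 29.8 m/s

v = 29.8 m/s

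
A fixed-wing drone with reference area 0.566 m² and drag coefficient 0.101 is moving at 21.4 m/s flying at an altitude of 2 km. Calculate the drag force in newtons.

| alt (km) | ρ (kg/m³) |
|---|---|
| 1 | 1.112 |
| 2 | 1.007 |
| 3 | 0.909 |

At 2 km, from the table: ρ = 1.007 kg/m³.
D = ½ρv²S·CD = ½ × 1.007 × 21.4² × 0.566 × 0.101 = 13.2 N

D = 13.2 N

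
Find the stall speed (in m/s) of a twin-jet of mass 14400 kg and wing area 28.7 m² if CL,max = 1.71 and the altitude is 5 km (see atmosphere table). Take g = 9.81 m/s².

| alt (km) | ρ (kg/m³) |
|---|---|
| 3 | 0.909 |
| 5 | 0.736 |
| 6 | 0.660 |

V_stall = 88.4 m/s

At 5 km, from the table: ρ = 0.736 kg/m³.
At stall, lift equals weight: L = W = m·g = 14400 × 9.81 = 1.413×10^5 N.
From L = ½ρV²S·CL,max = W: V_stall = √(2W/(ρSCL,max)) = √(2·1.413×10^5/(0.736·28.7·1.71))
V_stall = √7822 = 88.4 m/s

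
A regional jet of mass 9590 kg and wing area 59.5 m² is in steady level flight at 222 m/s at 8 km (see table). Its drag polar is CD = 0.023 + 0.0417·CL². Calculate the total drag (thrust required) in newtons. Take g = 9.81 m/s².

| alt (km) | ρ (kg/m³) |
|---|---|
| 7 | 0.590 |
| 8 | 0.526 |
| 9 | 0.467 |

D = 18200 N

At 8 km, from the table: ρ = 0.526 kg/m³.
Level flight ⇒ L = W = m·g = 9590 × 9.81 = 94078 N.
q = ½ρv² = ½ × 0.526 × 222² = 12960 Pa.
CL = W/(q·S) = 94078 / (12960 × 59.5) = 0.122.
CD = 0.023 + 0.0417 × 0.122² = 0.02362.
D = q·S·CD = 12960 × 59.5 × 0.02362 = 18220 N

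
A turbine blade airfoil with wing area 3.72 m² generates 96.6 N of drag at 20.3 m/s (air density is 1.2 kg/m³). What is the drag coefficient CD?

From D = ½ρv²S·CD, rearranging gives CD = 2D/(ρv²S).
CD = 2 × 96.6 / (1.2 × 20.3² × 3.72) = 0.105

CD = 0.105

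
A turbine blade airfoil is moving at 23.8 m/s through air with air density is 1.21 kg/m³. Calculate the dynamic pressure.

q = 343 Pa

q = ½ρv² = ½ × 1.21 × 23.8² = 343 Pa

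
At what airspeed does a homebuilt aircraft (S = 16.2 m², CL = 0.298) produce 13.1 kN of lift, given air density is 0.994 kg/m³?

L = ½ρv²S·CL ⇒ v = √(2L/(ρ·S·CL))
v = √(2 × 13100 / (0.994 × 16.2 × 0.298)) = √5460 = 73.9 m/s

v = 73.9 m/s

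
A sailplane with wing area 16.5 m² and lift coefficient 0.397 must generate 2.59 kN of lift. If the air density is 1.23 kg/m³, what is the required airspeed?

L = ½ρv²S·CL ⇒ v = √(2L/(ρ·S·CL))
v = √(2 × 2590 / (1.23 × 16.5 × 0.397)) = √642.9 = 25.4 m/s

v = 25.4 m/s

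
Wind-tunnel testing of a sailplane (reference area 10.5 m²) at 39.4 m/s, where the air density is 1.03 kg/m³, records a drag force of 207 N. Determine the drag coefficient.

CD = 0.0247

From D = ½ρv²S·CD, rearranging gives CD = 2D/(ρv²S).
CD = 2 × 207 / (1.03 × 39.4² × 10.5) = 0.0247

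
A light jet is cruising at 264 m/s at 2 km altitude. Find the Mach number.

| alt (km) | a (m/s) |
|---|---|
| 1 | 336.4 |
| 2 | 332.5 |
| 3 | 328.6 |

M = 0.794

At 2 km, from the table: a = 332.5 m/s.
M = v/a = 264 / 332.5 = 0.794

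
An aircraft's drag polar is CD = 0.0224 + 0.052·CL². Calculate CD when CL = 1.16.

CD = 0.0224 + 0.052 × 1.16² = 0.0224 + 0.06997 = 0.0924

CD = 0.0924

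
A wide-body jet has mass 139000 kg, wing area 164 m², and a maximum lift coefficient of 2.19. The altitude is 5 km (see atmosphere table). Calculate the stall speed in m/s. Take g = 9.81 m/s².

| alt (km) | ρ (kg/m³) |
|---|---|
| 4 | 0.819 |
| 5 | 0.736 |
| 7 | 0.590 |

At 5 km, from the table: ρ = 0.736 kg/m³.
Weight W = mg = 139000 × 9.81 = 1.364×10^6 N.
From L = ½ρV²S·CL,max = W: V_stall = √(2W/(ρSCL,max)) = √(2·1.364×10^6/(0.736·164·2.19))
V_stall = √10320 = 102 m/s

V_stall = 102 m/s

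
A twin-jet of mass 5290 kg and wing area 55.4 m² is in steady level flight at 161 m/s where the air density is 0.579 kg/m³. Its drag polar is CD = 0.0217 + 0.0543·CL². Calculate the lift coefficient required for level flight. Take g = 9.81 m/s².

In steady level flight, lift balances weight: W = mg = 5290 × 9.81 = 51895 N.
q = ½ρv² = ½ × 0.579 × 161² = 7504 Pa.
CL = 2W/(ρv²S) = 2×51895/(0.579×161²×55.4) = 0.1248.

CL = 0.125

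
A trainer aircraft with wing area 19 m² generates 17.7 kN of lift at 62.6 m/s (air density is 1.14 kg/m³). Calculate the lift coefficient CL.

From L = ½ρv²S·CL, rearranging gives CL = 2L/(ρv²S).
CL = 2 × 17700 / (1.14 × 62.6² × 19) = 0.417

CL = 0.417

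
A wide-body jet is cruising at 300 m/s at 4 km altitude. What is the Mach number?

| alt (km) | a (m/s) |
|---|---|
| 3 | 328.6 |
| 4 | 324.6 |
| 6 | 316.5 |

M = 0.924

At 4 km, from the table: a = 324.6 m/s.
M = v/a = 300 / 324.6 = 0.924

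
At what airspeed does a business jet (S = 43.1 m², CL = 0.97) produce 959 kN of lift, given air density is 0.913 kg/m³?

L = ½ρv²S·CL ⇒ v = √(2L/(ρ·S·CL))
v = √(2 × 9.59×10^5 / (0.913 × 43.1 × 0.97)) = √50250 = 224 m/s

v = 224 m/s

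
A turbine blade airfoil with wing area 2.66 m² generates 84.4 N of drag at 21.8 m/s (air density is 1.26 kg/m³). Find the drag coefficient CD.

From D = ½ρv²S·CD, rearranging gives CD = 2D/(ρv²S).
CD = 2 × 84.4 / (1.26 × 21.8² × 2.66) = 0.106

CD = 0.106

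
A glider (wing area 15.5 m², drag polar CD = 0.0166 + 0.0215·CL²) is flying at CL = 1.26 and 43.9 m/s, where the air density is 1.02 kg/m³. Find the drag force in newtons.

D = 773 N

CD = 0.0166 + 0.0215 × 1.26² = 0.05073
D = ½ρv²S·CD = ½ × 1.02 × 43.9² × 15.5 × 0.05073 = 773 N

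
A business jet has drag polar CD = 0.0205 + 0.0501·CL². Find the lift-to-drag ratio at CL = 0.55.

L/D = 15.4

CD = 0.0205 + 0.0501 × 0.55² = 0.03566
L/D = CL/CD = 0.55 / 0.03566 = 15.4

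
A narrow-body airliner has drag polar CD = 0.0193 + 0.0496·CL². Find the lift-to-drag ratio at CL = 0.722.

L/D = 16

CD = 0.0193 + 0.0496 × 0.722² = 0.04516
L/D = CL/CD = 0.722 / 0.04516 = 16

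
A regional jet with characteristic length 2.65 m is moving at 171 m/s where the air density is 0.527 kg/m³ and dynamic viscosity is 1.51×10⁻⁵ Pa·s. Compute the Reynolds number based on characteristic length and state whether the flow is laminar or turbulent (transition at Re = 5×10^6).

Re = 1.58×10^7 (turbulent)

Re = ρ·v·c/μ = 0.527 × 171 × 2.65 / (1.51×10⁻⁵) = 1.58×10^7
Since 1.58×10^7 > 5×10^6, the flow is turbulent.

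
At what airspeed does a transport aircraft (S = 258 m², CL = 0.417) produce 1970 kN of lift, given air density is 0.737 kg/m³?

L = ½ρv²S·CL ⇒ v = √(2L/(ρ·S·CL))
v = √(2 × 1.97×10^6 / (0.737 × 258 × 0.417)) = √49690 = 223 m/s

v = 223 m/s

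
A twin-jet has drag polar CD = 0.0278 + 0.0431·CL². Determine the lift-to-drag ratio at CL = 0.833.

CD = 0.0278 + 0.0431 × 0.833² = 0.05771
L/D = CL/CD = 0.833 / 0.05771 = 14.4

L/D = 14.4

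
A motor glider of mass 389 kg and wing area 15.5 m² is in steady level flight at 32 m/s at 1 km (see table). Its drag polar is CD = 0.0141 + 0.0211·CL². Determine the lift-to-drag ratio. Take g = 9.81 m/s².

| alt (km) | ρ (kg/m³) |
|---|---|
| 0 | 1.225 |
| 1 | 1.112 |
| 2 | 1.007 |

L/D = 24

At 1 km, from the table: ρ = 1.112 kg/m³.
In steady level flight, lift balances weight: W = mg = 389 × 9.81 = 3816.1 N.
Dynamic pressure q = 0.5 × 1.112 × 32² = 569.3 Pa.
Required CL = L/(qS) = 3816.1/(569.3·15.5) = 0.4324.
CD = 0.0141 + 0.0211 × 0.4324² = 0.01805.
L/D = CL/CD = 0.4324 / 0.01805 = 24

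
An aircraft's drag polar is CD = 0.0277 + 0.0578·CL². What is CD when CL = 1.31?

CD = 0.0277 + 0.0578 × 1.31² = 0.0277 + 0.09919 = 0.127

CD = 0.127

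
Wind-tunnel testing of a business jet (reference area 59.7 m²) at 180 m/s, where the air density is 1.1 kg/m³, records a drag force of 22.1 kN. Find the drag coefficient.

CD = 0.0208

From D = ½ρv²S·CD, rearranging gives CD = 2D/(ρv²S).
CD = 2 × 22100 / (1.1 × 180² × 59.7) = 0.0208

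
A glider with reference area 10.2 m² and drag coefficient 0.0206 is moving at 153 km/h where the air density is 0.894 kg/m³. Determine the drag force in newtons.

D = 170 N

Convert speed: v = 153 km/h ÷ 3.6 = 42.5 m/s.
Dynamic pressure q = ½ρv² = ½ × 0.894 × 42.5² = 807.4 Pa.
D = q·S·CD = 807.4 × 10.2 × 0.0206 = 170 N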